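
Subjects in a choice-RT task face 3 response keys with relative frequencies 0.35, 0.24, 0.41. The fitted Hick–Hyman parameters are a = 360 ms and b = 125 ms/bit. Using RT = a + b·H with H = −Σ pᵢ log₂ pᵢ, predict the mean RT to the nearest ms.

Entropy contributions −pᵢ log₂ pᵢ: 0.5301, 0.4941, 0.5274; sum H = 1.5516 bits.
RT = a + bH = 360 + 125·1.5516 = 553.95 ms.

554 ms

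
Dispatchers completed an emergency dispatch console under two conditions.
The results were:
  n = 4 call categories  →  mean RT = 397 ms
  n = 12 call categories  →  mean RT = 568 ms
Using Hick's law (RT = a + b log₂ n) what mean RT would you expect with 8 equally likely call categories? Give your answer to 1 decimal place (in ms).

Solve the two-equation system in a and b:
  b = (568 − 397) / (log₂ 12 − log₂ 4) = 171 / (3.5850 − 2) = 107.889 ms/bit
  a = 397 − 107.889 × 2 = 181.222 ms
Then RT(8) = 181.222 + 107.889 × log₂ 8 = 181.222 + 107.889 × 3 ≈ 504.889 ms.

504.9 ms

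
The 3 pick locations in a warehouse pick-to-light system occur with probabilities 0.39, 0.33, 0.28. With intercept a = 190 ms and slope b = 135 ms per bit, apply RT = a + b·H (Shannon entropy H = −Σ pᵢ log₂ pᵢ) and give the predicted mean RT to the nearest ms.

402 ms

H = 0.39·log₂(1/0.39) + 0.33·log₂(1/0.33) + 0.28·log₂(1/0.28) = 1.5718 bits.
RT = 190 + 135 × 1.5718 = 402.20 ms.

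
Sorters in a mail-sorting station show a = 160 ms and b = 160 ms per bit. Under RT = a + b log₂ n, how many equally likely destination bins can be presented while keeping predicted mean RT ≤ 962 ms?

Set 160 + 160·log₂ n ≤ 962 → log₂ n ≤ (962 − 160)/160 = 5.0125.
So n ≤ 2^5.0125 = 32.278; the largest integer n is 32.

32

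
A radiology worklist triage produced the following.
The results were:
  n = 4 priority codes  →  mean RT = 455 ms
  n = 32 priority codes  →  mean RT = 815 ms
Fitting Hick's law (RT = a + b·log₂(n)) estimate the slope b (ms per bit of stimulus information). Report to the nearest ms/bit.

120 ms/bit

The slope on a log₂ axis is (815 − 455) / (5 − 2) = 120 ms/bit.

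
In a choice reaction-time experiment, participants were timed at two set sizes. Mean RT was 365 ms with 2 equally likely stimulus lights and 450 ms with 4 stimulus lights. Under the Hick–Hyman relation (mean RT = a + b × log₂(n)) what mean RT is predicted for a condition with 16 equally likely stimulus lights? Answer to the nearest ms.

620 ms

RT is linear in log₂ n, so two points fix the line:
  b = (450 − 365) / (log₂ 4 − log₂ 2) = 85 / (2 − 1) = 85 ms/bit
  a = 365 − 85 × 1 = 280 ms
Then RT(16) = 280 + 85 × log₂ 16 = 280 + 85 × 4 ≈ 620.000 ms.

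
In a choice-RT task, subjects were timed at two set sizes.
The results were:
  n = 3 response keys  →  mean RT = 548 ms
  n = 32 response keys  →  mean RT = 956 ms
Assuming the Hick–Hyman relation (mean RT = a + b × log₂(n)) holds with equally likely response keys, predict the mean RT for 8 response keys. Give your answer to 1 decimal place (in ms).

717.1 ms

Solve the two-equation system in a and b:
  b = (956 − 548) / (log₂ 32 − log₂ 3) = 408 / (5 − 1.5850) = 119.472 ms/bit
  a = 548 − 119.472 × 1.5850 = 358.642 ms
Then RT(8) = 358.642 + 119.472 × log₂ 8 = 358.642 + 119.472 × 3 ≈ 717.057 ms.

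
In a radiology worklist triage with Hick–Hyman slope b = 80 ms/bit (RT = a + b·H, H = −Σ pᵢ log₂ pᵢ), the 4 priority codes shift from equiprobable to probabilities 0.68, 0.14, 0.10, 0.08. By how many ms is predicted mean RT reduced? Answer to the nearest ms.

48 ms

Equiprobable entropy H₀ = log₂ 4 = 2.0000 bits.
Skewed entropy H = −Σ pᵢ log₂ pᵢ = 1.3992 bits.
ΔRT = b·(H₀ − H) = 80 × 0.6008 = 48.07 ms.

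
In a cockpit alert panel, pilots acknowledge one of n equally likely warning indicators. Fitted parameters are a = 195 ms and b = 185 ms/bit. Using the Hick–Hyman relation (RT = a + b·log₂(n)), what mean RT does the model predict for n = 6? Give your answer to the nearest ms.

673 ms

log₂(6) = 2.5850 bits, so RT = 195 + 185 × 2.5850 ≈ 673.218 ms.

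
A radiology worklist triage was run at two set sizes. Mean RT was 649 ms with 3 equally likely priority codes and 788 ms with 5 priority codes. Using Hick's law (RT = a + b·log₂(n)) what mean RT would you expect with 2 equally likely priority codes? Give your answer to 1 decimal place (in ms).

538.7 ms

Fit slope and intercept:
  b = (788 − 649) / (log₂ 5 − log₂ 3) = 139 / (2.3219 − 1.5850) = 188.611 ms/bit
  a = 649 − 188.611 × 1.5850 = 350.058 ms
Then RT(2) = 350.058 + 188.611 × log₂ 2 = 350.058 + 188.611 × 1 ≈ 538.669 ms.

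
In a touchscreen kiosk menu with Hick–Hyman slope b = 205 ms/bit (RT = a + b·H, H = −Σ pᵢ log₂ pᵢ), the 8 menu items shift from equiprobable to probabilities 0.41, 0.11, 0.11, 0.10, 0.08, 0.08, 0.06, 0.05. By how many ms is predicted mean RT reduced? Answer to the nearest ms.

The RT saving is b·ΔH. Equiprobable H₀ = log₂(8) = 3.0000 bits; with the given probabilities H = 2.6028 bits.
b·(H₀ − H) = 205 × (3.0000 − 2.6028) = 81.43 ms.

81 ms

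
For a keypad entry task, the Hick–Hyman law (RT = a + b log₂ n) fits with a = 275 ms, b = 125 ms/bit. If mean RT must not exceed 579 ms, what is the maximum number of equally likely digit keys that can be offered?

Information budget: (579 − 275)/125 = 2.4320 bits, so n ≤ 2^2.4320 = 5.396 → at most 5.

5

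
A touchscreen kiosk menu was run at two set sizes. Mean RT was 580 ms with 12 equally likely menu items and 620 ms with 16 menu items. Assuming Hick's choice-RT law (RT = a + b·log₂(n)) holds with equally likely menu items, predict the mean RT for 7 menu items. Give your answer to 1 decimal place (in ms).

Fit slope and intercept:
  b = (620 − 580) / (log₂ 16 − log₂ 12) = 40 / (4 − 3.5850) = 96.377 ms/bit
  a = 580 − 96.377 × 3.5850 = 234.493 ms
Then RT(7) = 234.493 + 96.377 × log₂ 7 = 234.493 + 96.377 × 2.8074 ≈ 505.057 ms.

505.1 ms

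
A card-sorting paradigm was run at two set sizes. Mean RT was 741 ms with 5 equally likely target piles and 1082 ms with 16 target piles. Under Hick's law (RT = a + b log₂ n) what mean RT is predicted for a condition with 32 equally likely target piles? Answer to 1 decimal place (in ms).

With log₂ n on the abscissa the relation is linear; from the two conditions:
  b = (1082 − 741) / (log₂ 16 − log₂ 5) = 341 / (4 − 2.3219) = 203.209 ms/bit
  a = 741 − 203.209 × 2.3219 = 269.162 ms
Then RT(32) = 269.162 + 203.209 × log₂ 32 = 269.162 + 203.209 × 5 ≈ 1285.209 ms.

1285.2 ms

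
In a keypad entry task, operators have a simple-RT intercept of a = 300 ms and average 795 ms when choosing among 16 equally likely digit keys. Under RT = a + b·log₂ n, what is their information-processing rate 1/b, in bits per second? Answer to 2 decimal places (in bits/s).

8.08 bits/s

Choice component = 795 − 300 = 495 ms over log₂(16) = 4 bits.
b = 495 / 4 = 123.750 ms/bit, so 1/b = 8.081 bits/s.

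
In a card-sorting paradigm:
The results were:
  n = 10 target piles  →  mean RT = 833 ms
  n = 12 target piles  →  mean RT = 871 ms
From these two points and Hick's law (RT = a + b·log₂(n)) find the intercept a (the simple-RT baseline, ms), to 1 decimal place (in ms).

b = (RT₂ − RT₁)/(log₂ n₂ − log₂ n₁) = (871 − 833)/(3.5850 − 3.3219) = 144.468 ms/bit.
a = RT₁ − b·log₂ n₁ = 833 − 144.468 × 3.3219 = 353.088 ms.

353.1 ms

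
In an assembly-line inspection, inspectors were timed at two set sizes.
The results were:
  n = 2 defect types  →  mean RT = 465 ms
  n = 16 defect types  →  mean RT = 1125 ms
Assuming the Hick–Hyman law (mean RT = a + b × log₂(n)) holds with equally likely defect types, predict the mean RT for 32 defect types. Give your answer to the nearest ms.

1345 ms

RT is linear in log₂ n, so two points fix the line:
  b = (1125 − 465) / (log₂ 16 − log₂ 2) = 660 / (4 − 1) = 220 ms/bit
  a = 465 − 220 × 1 = 245 ms
Then RT(32) = 245 + 220 × log₂ 32 = 245 + 220 × 5 ≈ 1345.000 ms.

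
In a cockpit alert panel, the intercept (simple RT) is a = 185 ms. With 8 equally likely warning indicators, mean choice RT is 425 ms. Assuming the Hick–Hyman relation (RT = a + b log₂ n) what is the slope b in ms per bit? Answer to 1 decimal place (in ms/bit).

log₂(8) = 3 bits.
b = (RT − a)/log₂ n = (425 − 185) / 3 = 80.000 ms/bit.

80.0 ms/bit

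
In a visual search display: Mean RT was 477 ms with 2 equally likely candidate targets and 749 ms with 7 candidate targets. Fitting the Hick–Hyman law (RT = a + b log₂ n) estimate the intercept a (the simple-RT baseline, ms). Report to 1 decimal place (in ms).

326.5 ms

b = (RT₂ − RT₁)/(log₂ n₂ − log₂ n₁) = (749 − 477)/(2.8074 − 1) = 150.496 ms/bit.
a = RT₁ − b·log₂ n₁ = 477 − 150.496 × 1 = 326.504 ms.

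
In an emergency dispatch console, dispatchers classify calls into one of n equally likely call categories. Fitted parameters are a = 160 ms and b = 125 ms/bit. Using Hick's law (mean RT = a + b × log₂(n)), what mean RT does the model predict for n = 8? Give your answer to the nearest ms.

log₂(8) = 3 bits, so RT = 160 + 125 × 3 ≈ 535.000 ms.

535 ms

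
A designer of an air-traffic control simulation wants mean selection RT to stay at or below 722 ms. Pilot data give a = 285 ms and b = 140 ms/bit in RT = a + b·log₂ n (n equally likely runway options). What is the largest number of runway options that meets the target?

Set 285 + 140·log₂ n ≤ 722 → log₂ n ≤ (722 − 285)/140 = 3.1214.
So n ≤ 2^3.1214 = 8.702; the largest integer n is 8.

8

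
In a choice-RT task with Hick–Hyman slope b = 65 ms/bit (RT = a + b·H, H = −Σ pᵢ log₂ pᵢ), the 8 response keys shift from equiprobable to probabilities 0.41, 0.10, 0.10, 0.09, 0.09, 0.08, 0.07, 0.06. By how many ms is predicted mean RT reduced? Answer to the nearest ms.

The RT saving is b·ΔH. Equiprobable H₀ = log₂(8) = 3.0000 bits; with the given probabilities H = 2.6207 bits.
b·(H₀ − H) = 65 × (3.0000 − 2.6207) = 24.66 ms.

25 ms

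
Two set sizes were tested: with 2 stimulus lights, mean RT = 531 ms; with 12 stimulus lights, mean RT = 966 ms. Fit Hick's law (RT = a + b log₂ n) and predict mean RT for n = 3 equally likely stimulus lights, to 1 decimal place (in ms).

629.4 ms

With log₂ n on the abscissa the relation is linear; from the two conditions:
  b = (966 − 531) / (log₂ 12 − log₂ 2) = 435 / (3.5850 − 1) = 168.281 ms/bit
  a = 531 − 168.281 × 1 = 362.719 ms
Then RT(3) = 362.719 + 168.281 × log₂ 3 = 362.719 + 168.281 × 1.5850 ≈ 629.438 ms.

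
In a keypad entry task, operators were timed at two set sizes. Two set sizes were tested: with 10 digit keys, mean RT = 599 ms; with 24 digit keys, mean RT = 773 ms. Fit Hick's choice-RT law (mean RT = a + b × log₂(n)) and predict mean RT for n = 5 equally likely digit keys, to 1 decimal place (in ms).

461.2 ms

Fit slope and intercept:
  b = (773 − 599) / (log₂ 24 − log₂ 10) = 174 / (4.5850 − 3.3219) = 137.763 ms/bit
  a = 599 − 137.763 × 3.3219 = 141.360 ms
Then RT(5) = 141.360 + 137.763 × log₂ 5 = 141.360 + 137.763 × 2.3219 ≈ 461.237 ms.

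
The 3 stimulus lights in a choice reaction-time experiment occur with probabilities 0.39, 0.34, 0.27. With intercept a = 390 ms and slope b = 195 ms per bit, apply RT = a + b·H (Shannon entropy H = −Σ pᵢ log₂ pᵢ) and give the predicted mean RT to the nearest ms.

696 ms

H = 0.39·log₂(1/0.39) + 0.34·log₂(1/0.34) + 0.27·log₂(1/0.27) = 1.5690 bits.
RT = 390 + 195 × 1.5690 = 695.95 ms.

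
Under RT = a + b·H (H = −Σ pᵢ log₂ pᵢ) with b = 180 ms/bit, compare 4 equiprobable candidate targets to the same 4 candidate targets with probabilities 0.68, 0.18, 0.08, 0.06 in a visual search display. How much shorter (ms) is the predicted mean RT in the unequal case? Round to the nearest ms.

The RT saving is b·ΔH. Equiprobable H₀ = log₂(4) = 2.0000 bits; with the given probabilities H = 1.3587 bits.
b·(H₀ − H) = 180 × (2.0000 − 1.3587) = 115.43 ms.

115 ms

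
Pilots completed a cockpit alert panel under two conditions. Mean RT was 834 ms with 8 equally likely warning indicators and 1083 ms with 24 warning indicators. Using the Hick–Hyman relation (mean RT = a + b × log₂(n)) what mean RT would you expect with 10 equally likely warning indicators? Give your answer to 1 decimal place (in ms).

884.6 ms

Solve the two-equation system in a and b:
  b = (1083 − 834) / (log₂ 24 − log₂ 8) = 249 / (4.5850 − 3) = 157.102 ms/bit
  a = 834 − 157.102 × 3 = 362.695 ms
Then RT(10) = 362.695 + 157.102 × log₂ 10 = 362.695 + 157.102 × 3.3219 ≈ 884.575 ms.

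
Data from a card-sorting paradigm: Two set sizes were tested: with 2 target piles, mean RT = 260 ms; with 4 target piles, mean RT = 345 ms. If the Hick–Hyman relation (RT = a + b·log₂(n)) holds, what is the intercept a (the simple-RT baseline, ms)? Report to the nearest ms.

175 ms

b = (RT₂ − RT₁)/(log₂ n₂ − log₂ n₁) = (345 − 260)/(2 − 1) = 85 ms/bit.
Intercept: a = 260 − 85·log₂(2) = 175.000 ms.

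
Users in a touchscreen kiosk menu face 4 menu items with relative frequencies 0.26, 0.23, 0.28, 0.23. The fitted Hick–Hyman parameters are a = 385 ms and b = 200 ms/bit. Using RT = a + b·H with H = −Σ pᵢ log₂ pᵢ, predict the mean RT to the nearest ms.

784 ms

H = 0.26·log₂(1/0.26) + 0.23·log₂(1/0.23) + 0.28·log₂(1/0.28) + 0.23·log₂(1/0.23) = 1.9948 bits.
RT = 385 + 200 × 1.9948 = 783.97 ms.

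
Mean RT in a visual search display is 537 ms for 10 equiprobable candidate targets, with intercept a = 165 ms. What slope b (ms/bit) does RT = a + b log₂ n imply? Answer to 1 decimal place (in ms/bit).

112.0 ms/bit

b = (537 − 165) / log₂(10) = 372 / 3.3219 = 111.983 ms/bit.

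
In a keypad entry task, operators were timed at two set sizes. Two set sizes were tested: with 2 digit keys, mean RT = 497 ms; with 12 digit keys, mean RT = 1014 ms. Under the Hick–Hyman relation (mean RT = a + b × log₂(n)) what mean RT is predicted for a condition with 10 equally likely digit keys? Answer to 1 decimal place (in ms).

961.4 ms

RT is linear in log₂ n, so two points fix the line:
  b = (1014 − 497) / (log₂ 12 − log₂ 2) = 517 / (3.5850 − 1) = 200.003 ms/bit
  a = 497 − 200.003 × 1 = 296.997 ms
Then RT(10) = 296.997 + 200.003 × log₂ 10 = 296.997 + 200.003 × 3.3219 ≈ 961.392 ms.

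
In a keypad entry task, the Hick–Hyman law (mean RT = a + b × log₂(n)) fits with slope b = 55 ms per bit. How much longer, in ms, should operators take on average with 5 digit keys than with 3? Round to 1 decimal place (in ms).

40.5 ms

The intercept a cancels: ΔRT = b·(log₂ n₂ − log₂ n₁) = b·log₂(n₂/n₁).
log₂(5) − log₂(3) = 2.3219 − 1.5850 = 0.7370.
ΔRT = 55 × 0.7370 = 40.533 ms.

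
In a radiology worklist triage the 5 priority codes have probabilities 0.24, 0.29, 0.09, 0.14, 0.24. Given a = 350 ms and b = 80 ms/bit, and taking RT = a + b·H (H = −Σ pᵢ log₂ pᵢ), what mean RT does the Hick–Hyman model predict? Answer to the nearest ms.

527 ms

H = 0.24·log₂(1/0.24) + 0.29·log₂(1/0.29) + 0.09·log₂(1/0.09) + 0.14·log₂(1/0.14) + 0.24·log₂(1/0.24) = 2.2159 bits.
RT = 350 + 80 × 2.2159 = 527.27 ms.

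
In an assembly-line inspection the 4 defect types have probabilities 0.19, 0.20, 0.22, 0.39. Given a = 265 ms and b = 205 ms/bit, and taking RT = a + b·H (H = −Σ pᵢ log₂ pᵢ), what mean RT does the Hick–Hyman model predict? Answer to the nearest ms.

661 ms

H = 0.19·log₂(1/0.19) + 0.20·log₂(1/0.20) + 0.22·log₂(1/0.22) + 0.39·log₂(1/0.39) = 1.9300 bits.
RT = 265 + 205 × 1.9300 = 660.65 ms.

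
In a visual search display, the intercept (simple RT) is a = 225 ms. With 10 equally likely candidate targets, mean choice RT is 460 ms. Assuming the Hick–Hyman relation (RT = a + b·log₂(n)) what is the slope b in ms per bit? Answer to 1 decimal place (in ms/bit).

70.7 ms/bit

b = (460 − 225) / log₂(10) = 235 / 3.3219 = 70.742 ms/bit.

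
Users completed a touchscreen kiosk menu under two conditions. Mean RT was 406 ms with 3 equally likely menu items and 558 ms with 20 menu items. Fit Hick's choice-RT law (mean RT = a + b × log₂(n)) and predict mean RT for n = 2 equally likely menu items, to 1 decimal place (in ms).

373.5 ms

Fit slope and intercept:
  b = (558 − 406) / (log₂ 20 − log₂ 3) = 152 / (4.3219 − 1.5850) = 55.536 ms/bit
  a = 406 − 55.536 × 1.5850 = 317.978 ms
Then RT(2) = 317.978 + 55.536 × log₂ 2 = 317.978 + 55.536 × 1 ≈ 373.514 ms.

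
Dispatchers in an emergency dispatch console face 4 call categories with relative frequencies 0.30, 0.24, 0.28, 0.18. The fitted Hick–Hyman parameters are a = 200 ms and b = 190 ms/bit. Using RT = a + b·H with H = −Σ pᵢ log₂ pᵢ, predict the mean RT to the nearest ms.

575 ms

H = 0.30·log₂(1/0.30) + 0.24·log₂(1/0.24) + 0.28·log₂(1/0.28) + 0.18·log₂(1/0.18) = 1.9748 bits.
RT = 200 + 190 × 1.9748 = 575.20 ms.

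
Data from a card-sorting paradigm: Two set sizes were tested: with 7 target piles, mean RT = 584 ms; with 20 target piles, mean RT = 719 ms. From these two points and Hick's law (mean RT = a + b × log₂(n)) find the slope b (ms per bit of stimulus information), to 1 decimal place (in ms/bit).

89.1 ms/bit

b = (RT₂ − RT₁)/(log₂ n₂ − log₂ n₁) = (719 − 584)/(4.3219 − 2.8074) = 89.134 ms/bit.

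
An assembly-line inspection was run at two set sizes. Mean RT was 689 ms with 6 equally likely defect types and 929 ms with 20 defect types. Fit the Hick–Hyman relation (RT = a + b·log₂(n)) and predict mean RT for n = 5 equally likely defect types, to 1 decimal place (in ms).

RT is linear in log₂ n, so two points fix the line:
  b = (929 − 689) / (log₂ 20 − log₂ 6) = 240 / (4.3219 − 2.5850) = 138.172 ms/bit
  a = 689 − 138.172 × 2.5850 = 331.831 ms
Then RT(5) = 331.831 + 138.172 × log₂ 5 = 331.831 + 138.172 × 2.3219 ≈ 652.656 ms.

652.7 ms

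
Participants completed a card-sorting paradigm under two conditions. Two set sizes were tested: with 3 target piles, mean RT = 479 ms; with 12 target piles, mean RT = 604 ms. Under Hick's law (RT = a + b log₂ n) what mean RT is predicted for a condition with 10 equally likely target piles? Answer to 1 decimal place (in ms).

587.6 ms

With log₂ n on the abscissa the relation is linear; from the two conditions:
  b = (604 − 479) / (log₂ 12 − log₂ 3) = 125 / (3.5850 − 1.5850) = 62.500 ms/bit
  a = 479 − 62.500 × 1.5850 = 379.940 ms
Then RT(10) = 379.940 + 62.500 × log₂ 10 = 379.940 + 62.500 × 3.3219 ≈ 587.560 ms.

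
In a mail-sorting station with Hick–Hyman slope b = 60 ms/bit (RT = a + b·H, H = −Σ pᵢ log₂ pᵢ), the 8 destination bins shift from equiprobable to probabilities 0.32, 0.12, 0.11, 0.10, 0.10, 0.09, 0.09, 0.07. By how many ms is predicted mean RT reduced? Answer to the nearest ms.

12 ms

Equiprobable entropy H₀ = log₂ 8 = 3.0000 bits.
Skewed entropy H = −Σ pᵢ log₂ pᵢ = 2.8016 bits.
ΔRT = b·(H₀ − H) = 60 × 0.1984 = 11.90 ms.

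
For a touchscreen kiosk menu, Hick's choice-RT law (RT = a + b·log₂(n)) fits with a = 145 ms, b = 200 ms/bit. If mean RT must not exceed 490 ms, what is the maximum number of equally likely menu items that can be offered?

3

Information budget: (490 − 145)/200 = 1.7250 bits, so n ≤ 2^1.7250 = 3.306 → at most 3.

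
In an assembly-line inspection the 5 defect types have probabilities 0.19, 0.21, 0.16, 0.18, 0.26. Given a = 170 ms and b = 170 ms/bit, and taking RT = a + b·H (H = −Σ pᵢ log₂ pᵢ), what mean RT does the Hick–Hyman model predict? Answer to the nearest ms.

561 ms

H = 0.19·log₂(1/0.19) + 0.21·log₂(1/0.21) + 0.16·log₂(1/0.16) + 0.18·log₂(1/0.18) + 0.26·log₂(1/0.26) = 2.3017 bits.
RT = 170 + 170 × 2.3017 = 561.28 ms.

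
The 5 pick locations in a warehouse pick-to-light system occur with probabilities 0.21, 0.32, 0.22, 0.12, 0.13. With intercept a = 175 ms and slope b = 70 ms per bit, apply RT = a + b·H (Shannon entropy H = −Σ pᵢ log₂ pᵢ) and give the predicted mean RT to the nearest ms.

H = 0.21·log₂(1/0.21) + 0.32·log₂(1/0.32) + 0.22·log₂(1/0.22) + 0.12·log₂(1/0.12) + 0.13·log₂(1/0.13) = 2.2291 bits.
RT = 175 + 70 × 2.2291 = 331.04 ms.

331 ms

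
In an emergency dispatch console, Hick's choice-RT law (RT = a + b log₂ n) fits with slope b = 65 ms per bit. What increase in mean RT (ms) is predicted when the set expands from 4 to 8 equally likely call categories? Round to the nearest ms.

65 ms

The intercept a cancels: ΔRT = b·(log₂ n₂ − log₂ n₁) = b·log₂(n₂/n₁).
log₂(8) − log₂(4) = log₂(8/4) = log₂(2) = 1.
ΔRT = 65 × 1.0000 = 65.000 ms.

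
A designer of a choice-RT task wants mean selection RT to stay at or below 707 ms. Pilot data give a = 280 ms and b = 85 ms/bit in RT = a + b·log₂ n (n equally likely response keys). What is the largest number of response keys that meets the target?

32

85·log₂ n ≤ 707 − 280 = 427, giving log₂ n ≤ 5.0235 and n ≤ 32.526. The largest whole number is 32.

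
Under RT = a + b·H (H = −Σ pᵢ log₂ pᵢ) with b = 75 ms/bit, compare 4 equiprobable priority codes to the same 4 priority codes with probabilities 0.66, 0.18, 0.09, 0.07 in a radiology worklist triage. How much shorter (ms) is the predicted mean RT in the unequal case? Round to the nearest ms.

43 ms

Equiprobable entropy H₀ = log₂ 4 = 2.0000 bits.
Skewed entropy H = −Σ pᵢ log₂ pᵢ = 1.4222 bits.
ΔRT = b·(H₀ − H) = 75 × 0.5778 = 43.34 ms.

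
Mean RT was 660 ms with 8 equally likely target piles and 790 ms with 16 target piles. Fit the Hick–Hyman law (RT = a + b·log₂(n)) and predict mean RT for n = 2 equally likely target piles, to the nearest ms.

Solve the two-equation system in a and b:
  b = (790 − 660) / (log₂ 16 − log₂ 8) = 130 / (4 − 3) = 130 ms/bit
  a = 660 − 130 × 3 = 270 ms
Then RT(2) = 270 + 130 × log₂ 2 = 270 + 130 × 1 ≈ 400.000 ms.

400 ms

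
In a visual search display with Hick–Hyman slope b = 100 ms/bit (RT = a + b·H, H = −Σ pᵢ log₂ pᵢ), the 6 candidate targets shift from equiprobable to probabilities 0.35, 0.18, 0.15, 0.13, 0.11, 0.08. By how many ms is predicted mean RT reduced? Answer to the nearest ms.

Equiprobable entropy H₀ = log₂ 6 = 2.5850 bits.
Skewed entropy H = −Σ pᵢ log₂ pᵢ = 2.4104 bits.
ΔRT = b·(H₀ − H) = 100 × 0.1746 = 17.46 ms.

17 ms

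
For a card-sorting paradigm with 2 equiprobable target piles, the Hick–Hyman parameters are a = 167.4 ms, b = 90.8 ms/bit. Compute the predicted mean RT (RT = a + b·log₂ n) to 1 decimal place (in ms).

log₂(2) = 1 bits, so RT = 167.4 + 90.8 × 1 ≈ 258.200 ms.

258.2 ms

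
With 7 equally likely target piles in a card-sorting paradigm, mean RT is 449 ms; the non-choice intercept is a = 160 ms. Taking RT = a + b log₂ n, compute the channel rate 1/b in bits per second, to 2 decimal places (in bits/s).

9.71 bits/s

b = (449 − 160)/log₂ 7 = 289/2.8074 = 102.944 ms per bit = 0.10294 s/bit; the reciprocal is 9.714 bits/s.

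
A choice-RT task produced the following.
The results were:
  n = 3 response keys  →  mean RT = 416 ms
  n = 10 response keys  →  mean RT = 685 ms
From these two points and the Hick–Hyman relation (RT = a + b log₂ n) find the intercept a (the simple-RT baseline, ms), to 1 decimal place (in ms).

Slope: b = (685 − 416) / (log₂ 10 − log₂ 3) = 269/1.7370 = 154.868 ms/bit.
Intercept: a = 416 − 154.868·log₂(3) = 170.540 ms.

170.5 ms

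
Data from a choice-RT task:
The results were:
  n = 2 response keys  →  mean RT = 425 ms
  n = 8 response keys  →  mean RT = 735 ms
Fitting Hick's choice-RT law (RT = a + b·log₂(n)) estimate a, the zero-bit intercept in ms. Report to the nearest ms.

270 ms

Slope: b = (735 − 425) / (log₂ 8 − log₂ 2) = 310/2.0000 = 155 ms/bit.
a = RT₁ − b·log₂ n₁ = 425 − 155 × 1 = 270.000 ms.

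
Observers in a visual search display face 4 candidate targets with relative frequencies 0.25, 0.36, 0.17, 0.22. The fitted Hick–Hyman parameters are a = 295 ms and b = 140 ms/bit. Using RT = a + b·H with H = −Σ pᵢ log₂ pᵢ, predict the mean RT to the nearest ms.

H = 0.25·log₂(1/0.25) + 0.36·log₂(1/0.36) + 0.17·log₂(1/0.17) + 0.22·log₂(1/0.22) = 1.9458 bits.
RT = 295 + 140 × 1.9458 = 567.41 ms.

567 ms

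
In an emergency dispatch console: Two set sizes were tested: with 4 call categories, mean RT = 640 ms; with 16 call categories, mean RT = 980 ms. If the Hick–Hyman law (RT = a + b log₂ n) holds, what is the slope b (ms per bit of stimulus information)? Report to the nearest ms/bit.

b = (RT₂ − RT₁)/(log₂ n₂ − log₂ n₁) = (980 − 640)/(4 − 2) = 170 ms/bit.

170 ms/bit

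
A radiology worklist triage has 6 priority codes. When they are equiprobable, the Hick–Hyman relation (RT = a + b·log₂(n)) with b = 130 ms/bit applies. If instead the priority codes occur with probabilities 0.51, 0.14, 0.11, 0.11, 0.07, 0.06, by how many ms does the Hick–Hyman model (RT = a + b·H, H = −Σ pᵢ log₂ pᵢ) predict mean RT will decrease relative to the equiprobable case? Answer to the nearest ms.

Equiprobable entropy H₀ = log₂ 6 = 2.5850 bits.
Skewed entropy H = −Σ pᵢ log₂ pᵢ = 2.1052 bits.
ΔRT = b·(H₀ − H) = 130 × 0.4798 = 62.37 ms.

62 ms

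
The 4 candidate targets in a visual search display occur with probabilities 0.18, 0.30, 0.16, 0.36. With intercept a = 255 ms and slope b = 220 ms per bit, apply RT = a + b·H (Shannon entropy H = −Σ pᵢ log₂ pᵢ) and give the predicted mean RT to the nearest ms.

677 ms

Entropy contributions −pᵢ log₂ pᵢ: 0.4453, 0.5211, 0.4230, 0.5306; sum H = 1.9200 bits.
RT = a + bH = 255 + 220·1.9200 = 677.41 ms.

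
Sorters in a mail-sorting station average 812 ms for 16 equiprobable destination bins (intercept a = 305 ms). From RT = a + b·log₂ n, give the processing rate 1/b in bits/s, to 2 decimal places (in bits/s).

Choice component = 812 − 305 = 507 ms over log₂(16) = 4 bits.
b = 507 / 4 = 126.750 ms/bit, so 1/b = 7.890 bits/s.

7.89 bits/s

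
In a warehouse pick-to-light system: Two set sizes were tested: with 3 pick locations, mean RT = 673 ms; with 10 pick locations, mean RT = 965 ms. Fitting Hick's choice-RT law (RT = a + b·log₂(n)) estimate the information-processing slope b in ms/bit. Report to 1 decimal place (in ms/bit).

168.1 ms/bit

Slope: b = (965 − 673) / (log₂ 10 − log₂ 3) = 292/1.7370 = 168.109 ms/bit.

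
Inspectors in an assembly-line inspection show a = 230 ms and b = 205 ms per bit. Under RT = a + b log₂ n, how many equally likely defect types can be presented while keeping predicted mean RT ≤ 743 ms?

Set 230 + 205·log₂ n ≤ 743 → log₂ n ≤ (743 − 230)/205 = 2.5024.
So n ≤ 2^2.5024 = 5.666; the largest integer n is 5.

5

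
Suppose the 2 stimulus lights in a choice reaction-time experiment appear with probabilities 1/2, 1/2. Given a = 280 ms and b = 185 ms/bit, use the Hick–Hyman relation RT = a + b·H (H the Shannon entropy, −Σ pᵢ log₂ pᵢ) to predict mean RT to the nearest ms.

Each term −pᵢ log₂ pᵢ: 0.5·1 + 0.5·1; summed, H = 1.000 bits.
Mean RT = a + bH = 280 + 185·1.000 = 465.00 ms.

465 ms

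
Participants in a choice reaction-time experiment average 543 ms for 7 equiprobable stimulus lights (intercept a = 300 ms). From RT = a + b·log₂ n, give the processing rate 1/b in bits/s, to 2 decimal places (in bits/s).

Choice component = 543 − 300 = 243 ms over log₂(7) = 2.8074 bits.
b = 243 / 2.8074 = 86.558 ms/bit, so 1/b = 11.553 bits/s.

11.55 bits/s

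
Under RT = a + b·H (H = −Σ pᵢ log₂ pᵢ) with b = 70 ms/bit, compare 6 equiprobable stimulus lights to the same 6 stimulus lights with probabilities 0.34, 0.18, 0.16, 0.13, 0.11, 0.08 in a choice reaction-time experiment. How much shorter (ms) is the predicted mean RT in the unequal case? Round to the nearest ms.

11 ms

The RT saving is b·ΔH. Equiprobable H₀ = log₂(6) = 2.5850 bits; with the given probabilities H = 2.4219 bits.
b·(H₀ − H) = 70 × (2.5850 − 2.4219) = 11.41 ms.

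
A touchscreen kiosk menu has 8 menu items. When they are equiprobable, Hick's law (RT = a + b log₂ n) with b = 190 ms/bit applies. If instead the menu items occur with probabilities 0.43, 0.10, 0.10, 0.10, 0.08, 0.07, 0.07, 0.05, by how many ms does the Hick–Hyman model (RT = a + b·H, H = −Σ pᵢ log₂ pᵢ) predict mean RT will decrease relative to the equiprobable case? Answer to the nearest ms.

83 ms

The RT saving is b·ΔH. Equiprobable H₀ = log₂(8) = 3.0000 bits; with the given probabilities H = 2.5649 bits.
b·(H₀ − H) = 190 × (3.0000 − 2.5649) = 82.68 ms.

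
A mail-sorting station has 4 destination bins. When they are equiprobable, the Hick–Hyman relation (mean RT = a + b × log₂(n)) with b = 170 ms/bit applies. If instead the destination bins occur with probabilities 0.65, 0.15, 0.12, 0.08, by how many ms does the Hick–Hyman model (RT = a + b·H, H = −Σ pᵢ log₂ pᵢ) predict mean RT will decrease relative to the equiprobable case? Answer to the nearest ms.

90 ms

Equiprobable entropy H₀ = log₂ 4 = 2.0000 bits.
Skewed entropy H = −Σ pᵢ log₂ pᵢ = 1.4731 bits.
ΔRT = b·(H₀ − H) = 170 × 0.5269 = 89.58 ms.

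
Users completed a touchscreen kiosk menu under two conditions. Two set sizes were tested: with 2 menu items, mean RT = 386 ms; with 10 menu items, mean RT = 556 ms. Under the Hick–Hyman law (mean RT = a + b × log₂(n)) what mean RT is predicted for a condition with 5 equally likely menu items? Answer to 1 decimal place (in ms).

With log₂ n on the abscissa the relation is linear; from the two conditions:
  b = (556 − 386) / (log₂ 10 − log₂ 2) = 170 / (3.3219 − 1) = 73.215 ms/bit
  a = 386 − 73.215 × 1 = 312.785 ms
Then RT(5) = 312.785 + 73.215 × log₂ 5 = 312.785 + 73.215 × 2.3219 ≈ 482.785 ms.

482.8 ms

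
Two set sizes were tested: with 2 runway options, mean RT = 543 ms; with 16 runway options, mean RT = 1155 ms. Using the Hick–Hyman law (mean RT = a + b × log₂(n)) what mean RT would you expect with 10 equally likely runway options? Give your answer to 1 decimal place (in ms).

1016.7 ms

Solve the two-equation system in a and b:
  b = (1155 − 543) / (log₂ 16 − log₂ 2) = 612 / (4 − 1) = 204.000 ms/bit
  a = 543 − 204.000 × 1 = 339.000 ms
Then RT(10) = 339.000 + 204.000 × log₂ 10 = 339.000 + 204.000 × 3.3219 ≈ 1016.673 ms.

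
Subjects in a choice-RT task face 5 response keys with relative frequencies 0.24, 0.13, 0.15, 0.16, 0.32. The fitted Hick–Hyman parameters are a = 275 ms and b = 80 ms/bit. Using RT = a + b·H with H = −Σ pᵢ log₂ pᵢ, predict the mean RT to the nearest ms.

454 ms

Entropy contributions −pᵢ log₂ pᵢ: 0.4941, 0.3826, 0.4105, 0.4230, 0.5260; sum H = 2.2364 bits.
RT = a + bH = 275 + 80·2.2364 = 453.91 ms.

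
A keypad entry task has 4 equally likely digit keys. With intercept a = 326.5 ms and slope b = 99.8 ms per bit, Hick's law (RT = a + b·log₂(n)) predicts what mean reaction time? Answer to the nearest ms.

log₂(4) = 2 bits, so RT = 326.5 + 99.8 × 2 ≈ 526.100 ms.

526 ms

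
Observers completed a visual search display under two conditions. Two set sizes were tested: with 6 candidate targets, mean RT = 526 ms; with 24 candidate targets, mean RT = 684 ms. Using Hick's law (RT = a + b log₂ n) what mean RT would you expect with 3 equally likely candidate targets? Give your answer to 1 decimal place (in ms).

Fit slope and intercept:
  b = (684 − 526) / (log₂ 24 − log₂ 6) = 158 / (4.5850 − 2.5850) = 79.000 ms/bit
  a = 526 − 79.000 × 2.5850 = 321.788 ms
Then RT(3) = 321.788 + 79.000 × log₂ 3 = 321.788 + 79.000 × 1.5850 ≈ 447.000 ms.

447.0 ms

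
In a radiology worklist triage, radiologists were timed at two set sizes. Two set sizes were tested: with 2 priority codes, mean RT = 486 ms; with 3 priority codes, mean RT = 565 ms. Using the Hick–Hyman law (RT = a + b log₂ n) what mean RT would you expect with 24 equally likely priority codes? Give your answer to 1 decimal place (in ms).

970.2 ms

Solve the two-equation system in a and b:
  b = (565 − 486) / (log₂ 3 − log₂ 2) = 79 / (1.5850 − 1) = 135.051 ms/bit
  a = 486 − 135.051 × 1 = 350.949 ms
Then RT(24) = 350.949 + 135.051 × log₂ 24 = 350.949 + 135.051 × 4.5850 ≈ 970.154 ms.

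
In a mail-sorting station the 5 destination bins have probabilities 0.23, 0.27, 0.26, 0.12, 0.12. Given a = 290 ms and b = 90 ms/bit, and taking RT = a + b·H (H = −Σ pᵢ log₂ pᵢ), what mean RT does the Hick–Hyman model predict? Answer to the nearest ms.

Entropy contributions −pᵢ log₂ pᵢ: 0.4877, 0.5100, 0.5053, 0.3671, 0.3671; sum H = 2.2371 bits.
RT = a + bH = 290 + 90·2.2371 = 491.34 ms.

491 ms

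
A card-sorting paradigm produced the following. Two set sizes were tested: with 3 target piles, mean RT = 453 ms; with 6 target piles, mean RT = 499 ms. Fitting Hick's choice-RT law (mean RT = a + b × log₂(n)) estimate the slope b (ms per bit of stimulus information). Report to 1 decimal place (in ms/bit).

46.0 ms/bit

Slope: b = (499 − 453) / (log₂ 6 − log₂ 3) = 46/1.0000 = 46.000 ms/bit.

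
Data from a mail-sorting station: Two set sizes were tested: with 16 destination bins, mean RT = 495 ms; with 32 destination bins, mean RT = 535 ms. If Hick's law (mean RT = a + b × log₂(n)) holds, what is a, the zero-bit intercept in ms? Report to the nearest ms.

335 ms

Slope: b = (535 − 495) / (log₂ 32 − log₂ 16) = 40/1.0000 = 40 ms/bit.
a = RT₁ − b·log₂ n₁ = 495 − 40 × 4 = 335.000 ms.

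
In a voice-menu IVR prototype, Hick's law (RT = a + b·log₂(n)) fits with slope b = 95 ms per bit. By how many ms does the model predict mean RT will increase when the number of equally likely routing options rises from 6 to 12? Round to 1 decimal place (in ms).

95.0 ms

The intercept a cancels: ΔRT = b·(log₂ n₂ − log₂ n₁) = b·log₂(n₂/n₁).
log₂(12) − log₂(6) = log₂(12/6) = log₂(2) = 1.
ΔRT = 95 × 1.0000 = 95.000 ms.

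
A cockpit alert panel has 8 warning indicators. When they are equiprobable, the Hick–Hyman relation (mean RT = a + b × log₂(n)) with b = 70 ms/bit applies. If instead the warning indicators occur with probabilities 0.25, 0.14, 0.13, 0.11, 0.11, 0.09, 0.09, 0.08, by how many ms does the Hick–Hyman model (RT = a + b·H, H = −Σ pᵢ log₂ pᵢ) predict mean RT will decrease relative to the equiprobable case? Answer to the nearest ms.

The RT saving is b·ΔH. Equiprobable H₀ = log₂(8) = 3.0000 bits; with the given probabilities H = 2.8971 bits.
b·(H₀ − H) = 70 × (3.0000 − 2.8971) = 7.20 ms.

7 ms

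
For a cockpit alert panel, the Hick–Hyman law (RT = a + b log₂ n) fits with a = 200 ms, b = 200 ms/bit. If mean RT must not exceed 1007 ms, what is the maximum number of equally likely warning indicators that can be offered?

16

Set 200 + 200·log₂ n ≤ 1007 → log₂ n ≤ (1007 − 200)/200 = 4.0350.
So n ≤ 2^4.0350 = 16.393; the largest integer n is 16.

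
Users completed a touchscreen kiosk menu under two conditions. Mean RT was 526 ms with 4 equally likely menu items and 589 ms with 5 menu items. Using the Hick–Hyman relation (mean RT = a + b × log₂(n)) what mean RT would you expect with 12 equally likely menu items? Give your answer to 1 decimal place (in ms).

With log₂ n on the abscissa the relation is linear; from the two conditions:
  b = (589 − 526) / (log₂ 5 − log₂ 4) = 63 / (2.3219 − 2) = 195.696 ms/bit
  a = 526 − 195.696 × 2 = 134.608 ms
Then RT(12) = 134.608 + 195.696 × log₂ 12 = 134.608 + 195.696 × 3.5850 ≈ 836.171 ms.

836.2 ms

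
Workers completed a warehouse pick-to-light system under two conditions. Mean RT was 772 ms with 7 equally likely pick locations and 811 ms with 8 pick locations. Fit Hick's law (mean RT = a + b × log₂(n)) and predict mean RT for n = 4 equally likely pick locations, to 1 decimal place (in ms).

With log₂ n on the abscissa the relation is linear; from the two conditions:
  b = (811 − 772) / (log₂ 8 − log₂ 7) = 39 / (3 − 2.8074) = 202.445 ms/bit
  a = 772 − 202.445 × 2.8074 = 203.666 ms
Then RT(4) = 203.666 + 202.445 × log₂ 4 = 203.666 + 202.445 × 2 ≈ 608.555 ms.

608.6 ms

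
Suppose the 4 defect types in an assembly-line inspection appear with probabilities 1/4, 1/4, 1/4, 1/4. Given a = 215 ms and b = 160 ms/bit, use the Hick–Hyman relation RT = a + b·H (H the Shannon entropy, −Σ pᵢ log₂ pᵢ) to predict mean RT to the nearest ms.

535 ms

Each term −pᵢ log₂ pᵢ: 0.25·2 + 0.25·2 + 0.25·2 + 0.25·2; summed, H = 2.000 bits.
Mean RT = a + bH = 215 + 160·2.000 = 535.00 ms.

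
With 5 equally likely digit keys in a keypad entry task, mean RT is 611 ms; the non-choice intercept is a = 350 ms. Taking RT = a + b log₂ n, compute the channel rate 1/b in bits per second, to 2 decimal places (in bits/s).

b = (611 − 350)/log₂ 5 = 261/2.3219 = 112.407 ms per bit = 0.11241 s/bit; the reciprocal is 8.896 bits/s.

8.90 bits/s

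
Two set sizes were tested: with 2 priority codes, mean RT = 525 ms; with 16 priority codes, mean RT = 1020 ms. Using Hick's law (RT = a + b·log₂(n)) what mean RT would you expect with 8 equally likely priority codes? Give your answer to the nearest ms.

855 ms

Solve the two-equation system in a and b:
  b = (1020 − 525) / (log₂ 16 − log₂ 2) = 495 / (4 − 1) = 165 ms/bit
  a = 525 − 165 × 1 = 360 ms
Then RT(8) = 360 + 165 × log₂ 8 = 360 + 165 × 3 ≈ 855.000 ms.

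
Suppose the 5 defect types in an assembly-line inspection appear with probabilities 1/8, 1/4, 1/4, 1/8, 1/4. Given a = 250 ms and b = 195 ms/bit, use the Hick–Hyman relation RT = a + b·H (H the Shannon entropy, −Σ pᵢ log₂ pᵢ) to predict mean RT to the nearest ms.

689 ms

Each term −pᵢ log₂ pᵢ: 0.125·3 + 0.25·2 + 0.25·2 + 0.125·3 + 0.25·2; summed, H = 2.250 bits.
Mean RT = a + bH = 250 + 195·2.250 = 688.75 ms.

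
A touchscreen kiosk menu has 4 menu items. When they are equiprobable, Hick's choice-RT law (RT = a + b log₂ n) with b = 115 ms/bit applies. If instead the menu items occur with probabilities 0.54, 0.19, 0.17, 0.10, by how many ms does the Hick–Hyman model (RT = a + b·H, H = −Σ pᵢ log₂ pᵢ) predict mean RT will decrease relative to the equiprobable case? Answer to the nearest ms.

The RT saving is b·ΔH. Equiprobable H₀ = log₂(4) = 2.0000 bits; with the given probabilities H = 1.7020 bits.
b·(H₀ − H) = 115 × (2.0000 − 1.7020) = 34.26 ms.

34 ms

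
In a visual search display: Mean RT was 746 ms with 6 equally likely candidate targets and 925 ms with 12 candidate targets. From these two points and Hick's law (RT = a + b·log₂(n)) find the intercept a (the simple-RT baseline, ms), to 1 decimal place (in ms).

283.3 ms

Slope: b = (925 − 746) / (log₂ 12 − log₂ 6) = 179/1.0000 = 179.000 ms/bit.
Intercept: a = 746 − 179.000·log₂(6) = 283.292 ms.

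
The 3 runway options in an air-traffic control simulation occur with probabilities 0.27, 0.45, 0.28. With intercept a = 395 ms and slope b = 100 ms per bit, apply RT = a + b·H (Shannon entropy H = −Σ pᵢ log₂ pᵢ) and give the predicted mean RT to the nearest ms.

Entropy contributions −pᵢ log₂ pᵢ: 0.5100, 0.5184, 0.5142; sum H = 1.5426 bits.
RT = a + bH = 395 + 100·1.5426 = 549.26 ms.

549 ms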